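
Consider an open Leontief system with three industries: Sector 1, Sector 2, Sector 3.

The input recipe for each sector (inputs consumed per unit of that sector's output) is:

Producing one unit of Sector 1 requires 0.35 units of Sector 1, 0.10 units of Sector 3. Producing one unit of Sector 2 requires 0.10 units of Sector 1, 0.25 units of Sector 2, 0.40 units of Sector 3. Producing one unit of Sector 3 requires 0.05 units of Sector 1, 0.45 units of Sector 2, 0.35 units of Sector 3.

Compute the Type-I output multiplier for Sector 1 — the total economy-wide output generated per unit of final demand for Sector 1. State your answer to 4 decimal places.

m_1 = 2.2309

I − A =
  [   0.65    -0.10    -0.05]
  [   0.00     0.75    -0.45]
  [  -0.10    -0.40     0.65]
Cofactors of I−A, C_ij = (−1)^(i+j)·(minor ij) (rows/columns in the sector order above):
  C_11 = (0.75)(0.65) − (-0.45)(-0.40) = 0.3075
  C_12 = −[(0.00)(0.65) − (-0.45)(-0.10)] = 0.0450
  C_13 = (0.00)(-0.40) − (0.75)(-0.10) = 0.0750
  C_21 = −[(-0.10)(0.65) − (-0.05)(-0.40)] = 0.0850
  C_22 = (0.65)(0.65) − (-0.05)(-0.10) = 0.4175
  C_23 = −[(0.65)(-0.40) − (-0.10)(-0.10)] = 0.2700
  C_31 = (-0.10)(-0.45) − (-0.05)(0.75) = 0.0825
  C_32 = −[(0.65)(-0.45) − (-0.05)(0.00)] = 0.2925
  C_33 = (0.65)(0.75) − (-0.10)(0.00) = 0.4875
det(I−A) = Σ_j (I−A)_1j·C_1j = (0.65)(0.3075) + (-0.10)(0.0450) + (-0.05)(0.0750) = 0.191625
adj(I−A) = Cᵀ =
  [ 0.3075   0.0850   0.0825]
  [ 0.0450   0.4175   0.2925]
  [ 0.0750   0.2700   0.4875]
(I − A)⁻¹ = adj(I−A) / det(I−A) ≈
  [   1.60470     0.44357     0.43053]
  [   0.23483     2.17873     1.52642]
  [   0.39139     1.40900     2.54403]
The output multiplier for sector j is the column-j sum of the Leontief inverse (I − A)⁻¹ = adj(I−A) / det(I−A).
Column 1 of adj(I−A): (0.3075, 0.0450, 0.0750); det(I−A) = 0.191625.
m_1 = (0.3075 + 0.0450 + 0.0750) / 0.191625 = 0.4275 / 0.191625 ≈ 2.2309.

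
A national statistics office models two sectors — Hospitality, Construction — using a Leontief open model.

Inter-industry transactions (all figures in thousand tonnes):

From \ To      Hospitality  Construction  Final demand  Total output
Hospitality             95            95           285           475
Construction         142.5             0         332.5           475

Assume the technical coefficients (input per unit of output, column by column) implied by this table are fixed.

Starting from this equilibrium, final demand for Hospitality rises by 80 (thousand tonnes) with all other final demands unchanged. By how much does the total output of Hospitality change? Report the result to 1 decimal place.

Δx_H = 108.1

Technical coefficients a_ij = z_ij / X_j:
  a_HH = 95/475 = 0.20, a_CH = 142.5/475 = 0.30
  a_HC = 95/475 = 0.20, a_CC = 0/475 = 0.00
I − A =
  [   0.80    -0.20]
  [  -0.30     1.00]
det(I−A) = (0.80)(1.00) − (-0.20)(-0.30) = 0.7400
adj(I−A) = [[1.00, 0.20], [0.30, 0.80]]
(I − A)⁻¹ = adj(I−A) / det(I−A) ≈
  [   1.3514     0.2703]
  [   0.4054     1.0811]
Δx = (I − A)⁻¹ Δd with Δd having +80 in the Hospitality component and 0 elsewhere.
So Δx_H = L_HH · (+80), where L_HH = adj(I−A)_HH / det(I−A) = 1.00 / 0.7400.
Δx_H = 1.00 × (+80) / 0.7400 = 80.00 / 0.7400 ≈ 108.1.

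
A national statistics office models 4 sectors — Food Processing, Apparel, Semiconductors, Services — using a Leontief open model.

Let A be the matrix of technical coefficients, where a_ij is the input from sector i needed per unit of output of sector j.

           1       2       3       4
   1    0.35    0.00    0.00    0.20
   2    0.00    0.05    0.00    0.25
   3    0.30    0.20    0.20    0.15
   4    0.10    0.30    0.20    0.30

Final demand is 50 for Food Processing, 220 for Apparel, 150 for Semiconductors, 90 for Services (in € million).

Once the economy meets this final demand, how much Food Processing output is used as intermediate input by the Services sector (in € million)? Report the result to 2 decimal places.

z_14 = 85.96

I − A =
  [   0.65     0.00     0.00    -0.20]
  [   0.00     0.95     0.00    -0.25]
  [  -0.30    -0.20     0.80    -0.15]
  [  -0.10    -0.30    -0.20     0.70]
Compute the cofactors C_ij = (−1)^(i+j)·(3×3 minor ij) of I−A; the adjugate is their transpose:
adj(I−A) = Cᵀ =
  [ 0.433500   0.056000   0.038000   0.152000]
  [ 0.035000   0.316500   0.032500   0.130000]
  [ 0.196250   0.134250   0.364500   0.182125]
  [ 0.133000   0.182000   0.123500   0.494000]
det(I−A) = Σ_j (I−A)_1j·C_1j = (0.65)(0.433500) + (0.00)(0.035000) + (0.00)(0.196250) + (-0.20)(0.133000) = 0.255175
(I − A)⁻¹ = adj(I−A) / det(I−A) ≈
  [   1.6988     0.2195     0.1489     0.5957]
  [   0.1372     1.2403     0.1274     0.5095]
  [   0.7691     0.5261     1.4284     0.7137]
  [   0.5212     0.7132     0.4840     1.9359]
First solve x = (I − A)⁻¹ d = adj(I−A)·d / det(I−A); in particular x_4 = (0.133000·50 + 0.182000·220 + 0.123500·150 + 0.494000·90) / 0.255175 = 109.675 / 0.255175 ≈ 429.8031.
Intermediate flow from 1 to 4: z_14 = a_14 · x_4 = 0.20 × 109.675 / 0.255175 = 21.935 / 0.255175 ≈ 85.96.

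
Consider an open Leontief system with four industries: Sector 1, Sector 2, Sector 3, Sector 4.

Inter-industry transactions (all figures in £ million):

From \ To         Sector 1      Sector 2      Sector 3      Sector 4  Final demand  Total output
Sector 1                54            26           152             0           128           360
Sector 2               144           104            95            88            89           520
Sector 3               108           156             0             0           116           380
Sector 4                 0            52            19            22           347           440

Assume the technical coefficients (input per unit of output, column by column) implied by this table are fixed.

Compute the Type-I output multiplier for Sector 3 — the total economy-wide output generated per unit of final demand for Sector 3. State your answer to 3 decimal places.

Technical coefficients a_ij = z_ij / X_j:
  a_11 = 54/360 = 0.15, a_21 = 144/360 = 0.40, a_31 = 108/360 = 0.30, a_41 = 0/360 = 0.00
  a_12 = 26/520 = 0.05, a_22 = 104/520 = 0.20, a_32 = 156/520 = 0.30, a_42 = 52/520 = 0.10
  a_13 = 152/380 = 0.40, a_23 = 95/380 = 0.25, a_33 = 0/380 = 0.00, a_43 = 19/380 = 0.05
  a_14 = 0/440 = 0.00, a_24 = 88/440 = 0.20, a_34 = 0/440 = 0.00, a_44 = 22/440 = 0.05
I − A =
  [   0.85    -0.05    -0.40     0.00]
  [  -0.40     0.80    -0.25    -0.20]
  [  -0.30    -0.30     1.00     0.00]
  [   0.00    -0.10    -0.05     0.95]
Compute the cofactors C_ij = (−1)^(i+j)·(3×3 minor ij) of I−A; the adjugate is their transpose:
adj(I−A) = Cᵀ =
  [ 0.665750   0.161500   0.308375   0.034000]
  [ 0.454250   0.693500   0.362375   0.146000]
  [ 0.336000   0.256500   0.610000   0.054000]
  [ 0.065500   0.086500   0.070250   0.448500]
det(I−A) = Σ_j (I−A)_1j·C_1j = (0.85)(0.665750) + (-0.05)(0.454250) + (-0.40)(0.336000) + (0.00)(0.065500) = 0.408775
(I − A)⁻¹ = adj(I−A) / det(I−A) ≈
  [   1.6286     0.3951     0.7544     0.0832]
  [   1.1112     1.6965     0.8865     0.3572]
  [   0.8220     0.6275     1.4923     0.1321]
  [   0.1602     0.2116     0.1719     1.0972]
The output multiplier for sector j is the column-j sum of the Leontief inverse (I − A)⁻¹ = adj(I−A) / det(I−A).
Column 3 of adj(I−A): (0.308375, 0.362375, 0.610000, 0.070250); det(I−A) = 0.408775.
m_3 = (0.308375 + 0.362375 + 0.610000 + 0.070250) / 0.408775 = 1.351 / 0.408775 ≈ 3.305.

m_3 = 3.305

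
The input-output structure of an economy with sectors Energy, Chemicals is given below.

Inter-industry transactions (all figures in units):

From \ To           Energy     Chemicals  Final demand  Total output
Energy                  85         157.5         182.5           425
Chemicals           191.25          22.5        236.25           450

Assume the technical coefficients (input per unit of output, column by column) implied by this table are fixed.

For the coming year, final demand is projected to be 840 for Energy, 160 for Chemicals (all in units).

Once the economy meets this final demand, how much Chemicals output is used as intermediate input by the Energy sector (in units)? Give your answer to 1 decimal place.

z_21 = 637.8

Technical coefficients a_ij = z_ij / X_j:
  a_11 = 85/425 = 0.20, a_21 = 191.25/425 = 0.45
  a_12 = 157.5/450 = 0.35, a_22 = 22.5/450 = 0.05
I − A =
  [   0.80    -0.35]
  [  -0.45     0.95]
det(I−A) = (0.80)(0.95) − (-0.35)(-0.45) = 0.6025
adj(I−A) = [[0.95, 0.35], [0.45, 0.80]]
(I − A)⁻¹ = adj(I−A) / det(I−A) ≈
  [   1.5768     0.5809]
  [   0.7469     1.3278]
First solve x = (I − A)⁻¹ d = adj(I−A)·d / det(I−A); in particular x_1 = (0.95·840 + 0.35·160) / 0.6025 = 854.00 / 0.6025 ≈ 1417.427.
Intermediate flow from 2 to 1: z_21 = a_21 · x_1 = 0.45 × 854.00 / 0.6025 = 384.30 / 0.6025 ≈ 637.8.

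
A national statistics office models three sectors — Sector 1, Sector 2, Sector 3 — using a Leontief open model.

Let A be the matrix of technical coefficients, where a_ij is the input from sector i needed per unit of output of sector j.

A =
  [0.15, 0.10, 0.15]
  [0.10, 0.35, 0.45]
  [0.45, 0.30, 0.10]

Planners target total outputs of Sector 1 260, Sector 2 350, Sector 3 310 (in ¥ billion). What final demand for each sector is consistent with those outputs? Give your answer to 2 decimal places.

d_1 = 139.50, d_2 = 62.00, d_3 = 57.00

I − A =
  [   0.85    -0.10    -0.15]
  [  -0.10     0.65    -0.45]
  [  -0.45    -0.30     0.90]
d = (I − A) x:
  d_1 = (+0.85)·260 + (-0.10)·350 + (-0.15)·310 = 139.50
  d_2 = (-0.10)·260 + (+0.65)·350 + (-0.45)·310 = 62.00
  d_3 = (-0.45)·260 + (-0.30)·350 + (+0.90)·310 = 57.00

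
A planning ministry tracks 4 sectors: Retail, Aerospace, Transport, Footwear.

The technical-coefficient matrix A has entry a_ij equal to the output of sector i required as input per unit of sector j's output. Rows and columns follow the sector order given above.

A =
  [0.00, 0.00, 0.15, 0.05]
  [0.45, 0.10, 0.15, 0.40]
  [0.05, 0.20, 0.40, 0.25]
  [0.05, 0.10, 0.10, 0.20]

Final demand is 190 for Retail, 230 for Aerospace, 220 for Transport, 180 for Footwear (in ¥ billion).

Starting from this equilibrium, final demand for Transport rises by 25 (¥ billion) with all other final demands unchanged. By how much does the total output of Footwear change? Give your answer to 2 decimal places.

I − A =
  [   1.00     0.00    -0.15    -0.05]
  [  -0.45     0.90    -0.15    -0.40]
  [  -0.05    -0.20     0.60    -0.25]
  [  -0.05    -0.10    -0.10     0.80]
Compute the cofactors C_ij = (−1)^(i+j)·(3×3 minor ij) of I−A; the adjugate is their transpose:
adj(I−A) = Cᵀ =
  [ 0.349750   0.031750   0.107250   0.071250]
  [ 0.226625   0.445375   0.218875   0.305250]
  [ 0.132500   0.184750   0.675500   0.311750]
  [ 0.066750   0.080750   0.118500   0.489750]
det(I−A) = Σ_j (I−A)_1j·C_1j = (1.00)(0.349750) + (0.00)(0.226625) + (-0.15)(0.132500) + (-0.05)(0.066750) = 0.3265375
(I − A)⁻¹ = adj(I−A) / det(I−A) ≈
  [   1.0711     0.0972     0.3284     0.2182]
  [   0.6940     1.3639     0.6703     0.9348]
  [   0.4058     0.5658     2.0687     0.9547]
  [   0.2044     0.2473     0.3629     1.4998]
Δx = (I − A)⁻¹ Δd with Δd having +25 in the Transport component and 0 elsewhere.
So Δx_F = L_FT · (+25), where L_FT = adj(I−A)_FT / det(I−A) = 0.118500 / 0.3265375.
Δx_F = 0.118500 × (+25) / 0.3265375 = 2.9625 / 0.3265375 ≈ 9.07.

Δx_F = 9.07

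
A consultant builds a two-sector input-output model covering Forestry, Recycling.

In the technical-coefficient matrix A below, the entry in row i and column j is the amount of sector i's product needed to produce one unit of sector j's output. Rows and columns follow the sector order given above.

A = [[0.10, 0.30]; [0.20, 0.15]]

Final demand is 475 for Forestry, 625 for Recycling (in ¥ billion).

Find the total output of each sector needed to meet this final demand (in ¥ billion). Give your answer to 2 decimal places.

x_F = 838.65, x_R = 932.62

I − A =
  [   0.90    -0.30]
  [  -0.20     0.85]
det(I−A) = (0.90)(0.85) − (-0.30)(-0.20) = 0.7050
adj(I−A) = [[0.85, 0.30], [0.20, 0.90]]
(I − A)⁻¹ = adj(I−A) / det(I−A) ≈
  [   1.2057     0.4255]
  [   0.2837     1.2766]
x = (I − A)⁻¹ d = adj(I−A)·d / det(I−A), with det(I−A) = 0.7050:
  x_F = (0.85·475 + 0.30·625) / 0.7050 = 591.25 / 0.7050 ≈ 838.65
  x_R = (0.20·475 + 0.90·625) / 0.7050 = 657.50 / 0.7050 ≈ 932.62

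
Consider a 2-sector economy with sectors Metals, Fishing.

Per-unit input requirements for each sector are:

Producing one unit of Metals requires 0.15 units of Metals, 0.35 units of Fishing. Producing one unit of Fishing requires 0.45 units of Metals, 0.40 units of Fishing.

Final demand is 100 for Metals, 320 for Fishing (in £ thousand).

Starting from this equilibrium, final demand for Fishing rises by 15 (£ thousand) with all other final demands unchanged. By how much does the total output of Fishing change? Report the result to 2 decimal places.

I − A =
  [   0.85    -0.45]
  [  -0.35     0.60]
det(I−A) = (0.85)(0.60) − (-0.45)(-0.35) = 0.3525
adj(I−A) = [[0.60, 0.45], [0.35, 0.85]]
(I − A)⁻¹ = adj(I−A) / det(I−A) ≈
  [   1.7021     1.2766]
  [   0.9929     2.4113]
Δx = (I − A)⁻¹ Δd with Δd having +15 in the Fishing component and 0 elsewhere.
So Δx_2 = L_22 · (+15), where L_22 = adj(I−A)_22 / det(I−A) = 0.85 / 0.3525.
Δx_2 = 0.85 × (+15) / 0.3525 = 12.75 / 0.3525 ≈ 36.17.

Δx_2 = 36.17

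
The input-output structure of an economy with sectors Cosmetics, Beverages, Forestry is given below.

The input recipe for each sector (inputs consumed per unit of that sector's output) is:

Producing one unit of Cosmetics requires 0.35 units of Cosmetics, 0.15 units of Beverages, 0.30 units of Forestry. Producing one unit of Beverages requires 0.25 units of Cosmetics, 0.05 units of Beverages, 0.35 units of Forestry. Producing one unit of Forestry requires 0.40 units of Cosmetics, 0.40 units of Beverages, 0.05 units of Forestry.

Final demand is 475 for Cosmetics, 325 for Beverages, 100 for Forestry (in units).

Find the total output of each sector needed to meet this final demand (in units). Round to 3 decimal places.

I − A =
  [   0.65    -0.25    -0.40]
  [  -0.15     0.95    -0.40]
  [  -0.30    -0.35     0.95]
Cofactors of I−A, C_ij = (−1)^(i+j)·(minor ij) (rows/columns in the sector order above):
  C_11 = (0.95)(0.95) − (-0.40)(-0.35) = 0.7625
  C_12 = −[(-0.15)(0.95) − (-0.40)(-0.30)] = 0.2625
  C_13 = (-0.15)(-0.35) − (0.95)(-0.30) = 0.3375
  C_21 = −[(-0.25)(0.95) − (-0.40)(-0.35)] = 0.3775
  C_22 = (0.65)(0.95) − (-0.40)(-0.30) = 0.4975
  C_23 = −[(0.65)(-0.35) − (-0.25)(-0.30)] = 0.3025
  C_31 = (-0.25)(-0.40) − (-0.40)(0.95) = 0.4800
  C_32 = −[(0.65)(-0.40) − (-0.40)(-0.15)] = 0.3200
  C_33 = (0.65)(0.95) − (-0.25)(-0.15) = 0.5800
det(I−A) = Σ_j (I−A)_1j·C_1j = (0.65)(0.7625) + (-0.25)(0.2625) + (-0.40)(0.3375) = 0.2950
adj(I−A) = Cᵀ =
  [ 0.7625   0.3775   0.4800]
  [ 0.2625   0.4975   0.3200]
  [ 0.3375   0.3025   0.5800]
(I − A)⁻¹ = adj(I−A) / det(I−A) ≈
  [   2.5847     1.2797     1.6271]
  [   0.8898     1.6864     1.0847]
  [   1.1441     1.0254     1.9661]
x = (I − A)⁻¹ d = adj(I−A)·d / det(I−A), with det(I−A) = 0.2950:
  x_C = (0.7625·475 + 0.3775·325 + 0.4800·100) / 0.2950 = 532.875 / 0.2950 ≈ 1806.356
  x_B = (0.2625·475 + 0.4975·325 + 0.3200·100) / 0.2950 = 318.375 / 0.2950 ≈ 1079.237
  x_F = (0.3375·475 + 0.3025·325 + 0.5800·100) / 0.2950 = 316.625 / 0.2950 ≈ 1073.305

x_C = 1806.356, x_B = 1079.237, x_F = 1073.305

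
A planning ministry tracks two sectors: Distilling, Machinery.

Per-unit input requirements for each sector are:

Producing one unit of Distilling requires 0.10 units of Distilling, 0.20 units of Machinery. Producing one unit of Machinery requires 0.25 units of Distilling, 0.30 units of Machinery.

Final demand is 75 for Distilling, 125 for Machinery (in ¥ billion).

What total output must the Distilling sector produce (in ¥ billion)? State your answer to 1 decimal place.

I − A =
  [   0.90    -0.25]
  [  -0.20     0.70]
det(I−A) = (0.90)(0.70) − (-0.25)(-0.20) = 0.5800
adj(I−A) = [[0.70, 0.25], [0.20, 0.90]]
(I − A)⁻¹ = adj(I−A) / det(I−A) ≈
  [   1.2069     0.4310]
  [   0.3448     1.5517]
x = (I − A)⁻¹ d = adj(I−A)·d / det(I−A), with det(I−A) = 0.5800:
  x_1 = (0.70·75 + 0.25·125) / 0.5800 = 83.75 / 0.5800 ≈ 144.4
  x_2 = (0.20·75 + 0.90·125) / 0.5800 = 127.50 / 0.5800 ≈ 219.8

x_1 = 144.4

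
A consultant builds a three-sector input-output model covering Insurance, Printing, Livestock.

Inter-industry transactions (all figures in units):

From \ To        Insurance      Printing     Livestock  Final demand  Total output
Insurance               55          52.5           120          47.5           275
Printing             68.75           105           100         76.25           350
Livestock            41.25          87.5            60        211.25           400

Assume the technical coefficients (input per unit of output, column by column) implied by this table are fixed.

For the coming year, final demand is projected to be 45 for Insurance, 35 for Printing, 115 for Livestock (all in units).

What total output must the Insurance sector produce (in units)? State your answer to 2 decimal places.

Technical coefficients a_ij = z_ij / X_j:
  a_11 = 55/275 = 0.20, a_21 = 68.75/275 = 0.25, a_31 = 41.25/275 = 0.15
  a_12 = 52.5/350 = 0.15, a_22 = 105/350 = 0.30, a_32 = 87.5/350 = 0.25
  a_13 = 120/400 = 0.30, a_23 = 100/400 = 0.25, a_33 = 60/400 = 0.15
I − A =
  [   0.80    -0.15    -0.30]
  [  -0.25     0.70    -0.25]
  [  -0.15    -0.25     0.85]
Cofactors of I−A, C_ij = (−1)^(i+j)·(minor ij) (rows/columns in the sector order above):
  C_11 = (0.70)(0.85) − (-0.25)(-0.25) = 0.5325
  C_12 = −[(-0.25)(0.85) − (-0.25)(-0.15)] = 0.2500
  C_13 = (-0.25)(-0.25) − (0.70)(-0.15) = 0.1675
  C_21 = −[(-0.15)(0.85) − (-0.30)(-0.25)] = 0.2025
  C_22 = (0.80)(0.85) − (-0.30)(-0.15) = 0.6350
  C_23 = −[(0.80)(-0.25) − (-0.15)(-0.15)] = 0.2225
  C_31 = (-0.15)(-0.25) − (-0.30)(0.70) = 0.2475
  C_32 = −[(0.80)(-0.25) − (-0.30)(-0.25)] = 0.2750
  C_33 = (0.80)(0.70) − (-0.15)(-0.25) = 0.5225
det(I−A) = Σ_j (I−A)_1j·C_1j = (0.80)(0.5325) + (-0.15)(0.2500) + (-0.30)(0.1675) = 0.33825
adj(I−A) = Cᵀ =
  [ 0.5325   0.2025   0.2475]
  [ 0.2500   0.6350   0.2750]
  [ 0.1675   0.2225   0.5225]
(I − A)⁻¹ = adj(I−A) / det(I−A) ≈
  [   1.5743     0.5987     0.7317]
  [   0.7391     1.8773     0.8130]
  [   0.4952     0.6578     1.5447]
x = (I − A)⁻¹ d = adj(I−A)·d / det(I−A), with det(I−A) = 0.33825:
  x_1 = (0.5325·45 + 0.2025·35 + 0.2475·115) / 0.33825 = 59.5125 / 0.33825 ≈ 175.94
  x_2 = (0.2500·45 + 0.6350·35 + 0.2750·115) / 0.33825 = 65.10 / 0.33825 ≈ 192.46
  x_3 = (0.1675·45 + 0.2225·35 + 0.5225·115) / 0.33825 = 75.4125 / 0.33825 ≈ 222.95

x_1 = 175.94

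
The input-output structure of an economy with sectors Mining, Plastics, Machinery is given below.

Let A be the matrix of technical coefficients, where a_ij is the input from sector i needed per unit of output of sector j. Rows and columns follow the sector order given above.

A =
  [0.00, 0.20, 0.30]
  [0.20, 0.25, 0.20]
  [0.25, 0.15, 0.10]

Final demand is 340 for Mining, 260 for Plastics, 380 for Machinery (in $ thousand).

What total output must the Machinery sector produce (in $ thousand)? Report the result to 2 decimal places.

I − A =
  [   1.00    -0.20    -0.30]
  [  -0.20     0.75    -0.20]
  [  -0.25    -0.15     0.90]
Cofactors of I−A, C_ij = (−1)^(i+j)·(minor ij) (rows/columns in the sector order above):
  C_11 = (0.75)(0.90) − (-0.20)(-0.15) = 0.6450
  C_12 = −[(-0.20)(0.90) − (-0.20)(-0.25)] = 0.2300
  C_13 = (-0.20)(-0.15) − (0.75)(-0.25) = 0.2175
  C_21 = −[(-0.20)(0.90) − (-0.30)(-0.15)] = 0.2250
  C_22 = (1.00)(0.90) − (-0.30)(-0.25) = 0.8250
  C_23 = −[(1.00)(-0.15) − (-0.20)(-0.25)] = 0.2000
  C_31 = (-0.20)(-0.20) − (-0.30)(0.75) = 0.2650
  C_32 = −[(1.00)(-0.20) − (-0.30)(-0.20)] = 0.2600
  C_33 = (1.00)(0.75) − (-0.20)(-0.20) = 0.7100
det(I−A) = Σ_j (I−A)_1j·C_1j = (1.00)(0.6450) + (-0.20)(0.2300) + (-0.30)(0.2175) = 0.53375
adj(I−A) = Cᵀ =
  [ 0.6450   0.2250   0.2650]
  [ 0.2300   0.8250   0.2600]
  [ 0.2175   0.2000   0.7100]
(I − A)⁻¹ = adj(I−A) / det(I−A) ≈
  [   1.2084     0.4215     0.4965]
  [   0.4309     1.5457     0.4871]
  [   0.4075     0.3747     1.3302]
x = (I − A)⁻¹ d = adj(I−A)·d / det(I−A), with det(I−A) = 0.53375:
  x_1 = (0.6450·340 + 0.2250·260 + 0.2650·380) / 0.53375 = 378.50 / 0.53375 ≈ 709.13
  x_2 = (0.2300·340 + 0.8250·260 + 0.2600·380) / 0.53375 = 391.50 / 0.53375 ≈ 733.49
  x_3 = (0.2175·340 + 0.2000·260 + 0.7100·380) / 0.53375 = 395.75 / 0.53375 ≈ 741.45

x_3 = 741.45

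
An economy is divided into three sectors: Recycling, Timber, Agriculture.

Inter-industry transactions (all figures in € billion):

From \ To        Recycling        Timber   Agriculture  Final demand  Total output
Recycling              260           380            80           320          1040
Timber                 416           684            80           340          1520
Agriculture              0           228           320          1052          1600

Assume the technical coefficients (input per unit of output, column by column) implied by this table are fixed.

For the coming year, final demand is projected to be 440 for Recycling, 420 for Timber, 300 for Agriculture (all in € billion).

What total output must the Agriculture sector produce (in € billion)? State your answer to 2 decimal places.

Technical coefficients a_ij = z_ij / X_j:
  a_RR = 260/1040 = 0.25, a_TR = 416/1040 = 0.40, a_AR = 0/1040 = 0.00
  a_RT = 380/1520 = 0.25, a_TT = 684/1520 = 0.45, a_AT = 228/1520 = 0.15
  a_RA = 80/1600 = 0.05, a_TA = 80/1600 = 0.05, a_AA = 320/1600 = 0.20
I − A =
  [   0.75    -0.25    -0.05]
  [  -0.40     0.55    -0.05]
  [   0.00    -0.15     0.80]
Cofactors of I−A, C_ij = (−1)^(i+j)·(minor ij) (rows/columns in the sector order above):
  C_11 = (0.55)(0.80) − (-0.05)(-0.15) = 0.4325
  C_12 = −[(-0.40)(0.80) − (-0.05)(0.00)] = 0.3200
  C_13 = (-0.40)(-0.15) − (0.55)(0.00) = 0.0600
  C_21 = −[(-0.25)(0.80) − (-0.05)(-0.15)] = 0.2075
  C_22 = (0.75)(0.80) − (-0.05)(0.00) = 0.6000
  C_23 = −[(0.75)(-0.15) − (-0.25)(0.00)] = 0.1125
  C_31 = (-0.25)(-0.05) − (-0.05)(0.55) = 0.0400
  C_32 = −[(0.75)(-0.05) − (-0.05)(-0.40)] = 0.0575
  C_33 = (0.75)(0.55) − (-0.25)(-0.40) = 0.3125
det(I−A) = Σ_j (I−A)_1j·C_1j = (0.75)(0.4325) + (-0.25)(0.3200) + (-0.05)(0.0600) = 0.241375
adj(I−A) = Cᵀ =
  [ 0.4325   0.2075   0.0400]
  [ 0.3200   0.6000   0.0575]
  [ 0.0600   0.1125   0.3125]
(I − A)⁻¹ = adj(I−A) / det(I−A) ≈
  [   1.7918     0.8597     0.1657]
  [   1.3257     2.4858     0.2382]
  [   0.2486     0.4661     1.2947]
x = (I − A)⁻¹ d = adj(I−A)·d / det(I−A), with det(I−A) = 0.241375:
  x_R = (0.4325·440 + 0.2075·420 + 0.0400·300) / 0.241375 = 289.45 / 0.241375 ≈ 1199.17
  x_T = (0.3200·440 + 0.6000·420 + 0.0575·300) / 0.241375 = 410.05 / 0.241375 ≈ 1698.81
  x_A = (0.0600·440 + 0.1125·420 + 0.3125·300) / 0.241375 = 167.40 / 0.241375 ≈ 693.53

x_A = 693.53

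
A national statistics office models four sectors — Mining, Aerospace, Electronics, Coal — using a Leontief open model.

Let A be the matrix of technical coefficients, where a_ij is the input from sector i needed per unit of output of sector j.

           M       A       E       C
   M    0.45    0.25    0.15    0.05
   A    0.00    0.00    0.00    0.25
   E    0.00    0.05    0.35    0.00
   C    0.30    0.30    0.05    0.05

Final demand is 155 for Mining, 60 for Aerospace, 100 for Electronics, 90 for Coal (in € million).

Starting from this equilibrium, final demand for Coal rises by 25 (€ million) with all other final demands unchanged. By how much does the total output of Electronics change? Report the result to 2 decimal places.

Δx_E = 0.59

I − A =
  [   0.55    -0.25    -0.15    -0.05]
  [   0.00     1.00     0.00    -0.25]
  [   0.00    -0.05     0.65     0.00]
  [  -0.30    -0.30    -0.05     0.95]
Compute the cofactors C_ij = (−1)^(i+j)·(3×3 minor ij) of I−A; the adjugate is their transpose:
adj(I−A) = Cᵀ =
  [ 0.568125   0.171375   0.136875   0.075000]
  [ 0.048750   0.329875   0.018125   0.089375]
  [ 0.003750   0.025375   0.447500   0.006875]
  [ 0.195000   0.159625   0.072500   0.357500]
det(I−A) = Σ_j (I−A)_1j·C_1j = (0.55)(0.568125) + (-0.25)(0.048750) + (-0.15)(0.003750) + (-0.05)(0.195000) = 0.28996875
(I − A)⁻¹ = adj(I−A) / det(I−A) ≈
  [   1.9593     0.5910     0.4720     0.2586]
  [   0.1681     1.1376     0.0625     0.3082]
  [   0.0129     0.0875     1.5433     0.0237]
  [   0.6725     0.5505     0.2500     1.2329]
Δx = (I − A)⁻¹ Δd with Δd having +25 in the Coal component and 0 elsewhere.
So Δx_E = L_EC · (+25), where L_EC = adj(I−A)_EC / det(I−A) = 0.006875 / 0.28996875.
Δx_E = 0.006875 × (+25) / 0.28996875 = 0.171875 / 0.28996875 ≈ 0.59.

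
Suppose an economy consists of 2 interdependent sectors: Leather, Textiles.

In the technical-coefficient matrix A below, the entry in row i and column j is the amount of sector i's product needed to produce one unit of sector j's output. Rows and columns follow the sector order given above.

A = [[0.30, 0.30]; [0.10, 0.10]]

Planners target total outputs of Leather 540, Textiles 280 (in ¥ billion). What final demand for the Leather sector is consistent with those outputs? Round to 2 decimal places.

d_1 = 294.00

I − A =
  [   0.70    -0.30]
  [  -0.10     0.90]
d = (I − A) x:
  d_1 = (+0.70)·540 + (-0.30)·280 = 294.00
  d_2 = (-0.10)·540 + (+0.90)·280 = 198.00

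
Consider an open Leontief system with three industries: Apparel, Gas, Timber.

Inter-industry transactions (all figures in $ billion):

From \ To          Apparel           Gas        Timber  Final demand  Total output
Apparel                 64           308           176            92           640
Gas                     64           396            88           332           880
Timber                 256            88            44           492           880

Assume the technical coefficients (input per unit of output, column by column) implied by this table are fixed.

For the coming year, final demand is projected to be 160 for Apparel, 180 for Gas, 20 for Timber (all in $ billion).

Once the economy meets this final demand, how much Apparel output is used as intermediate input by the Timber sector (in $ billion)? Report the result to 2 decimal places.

Technical coefficients a_ij = z_ij / X_j:
  a_AA = 64/640 = 0.10, a_GA = 64/640 = 0.10, a_TA = 256/640 = 0.40
  a_AG = 308/880 = 0.35, a_GG = 396/880 = 0.45, a_TG = 88/880 = 0.10
  a_AT = 176/880 = 0.20, a_GT = 88/880 = 0.10, a_TT = 44/880 = 0.05
I − A =
  [   0.90    -0.35    -0.20]
  [  -0.10     0.55    -0.10]
  [  -0.40    -0.10     0.95]
Cofactors of I−A, C_ij = (−1)^(i+j)·(minor ij) (rows/columns in the sector order above):
  C_11 = (0.55)(0.95) − (-0.10)(-0.10) = 0.5125
  C_12 = −[(-0.10)(0.95) − (-0.10)(-0.40)] = 0.1350
  C_13 = (-0.10)(-0.10) − (0.55)(-0.40) = 0.2300
  C_21 = −[(-0.35)(0.95) − (-0.20)(-0.10)] = 0.3525
  C_22 = (0.90)(0.95) − (-0.20)(-0.40) = 0.7750
  C_23 = −[(0.90)(-0.10) − (-0.35)(-0.40)] = 0.2300
  C_31 = (-0.35)(-0.10) − (-0.20)(0.55) = 0.1450
  C_32 = −[(0.90)(-0.10) − (-0.20)(-0.10)] = 0.1100
  C_33 = (0.90)(0.55) − (-0.35)(-0.10) = 0.4600
det(I−A) = Σ_j (I−A)_1j·C_1j = (0.90)(0.5125) + (-0.35)(0.1350) + (-0.20)(0.2300) = 0.3680
adj(I−A) = Cᵀ =
  [ 0.5125   0.3525   0.1450]
  [ 0.1350   0.7750   0.1100]
  [ 0.2300   0.2300   0.4600]
(I − A)⁻¹ = adj(I−A) / det(I−A) ≈
  [   1.3927     0.9579     0.3940]
  [   0.3668     2.1060     0.2989]
  [   0.6250     0.6250     1.2500]
First solve x = (I − A)⁻¹ d = adj(I−A)·d / det(I−A); in particular x_T = (0.2300·160 + 0.2300·180 + 0.4600·20) / 0.3680 = 87.40 / 0.3680 = 237.5000.
Intermediate flow from A to T: z_AT = a_AT · x_T = 0.20 × 87.40 / 0.3680 = 17.48 / 0.3680 = 47.50.

z_AT = 47.50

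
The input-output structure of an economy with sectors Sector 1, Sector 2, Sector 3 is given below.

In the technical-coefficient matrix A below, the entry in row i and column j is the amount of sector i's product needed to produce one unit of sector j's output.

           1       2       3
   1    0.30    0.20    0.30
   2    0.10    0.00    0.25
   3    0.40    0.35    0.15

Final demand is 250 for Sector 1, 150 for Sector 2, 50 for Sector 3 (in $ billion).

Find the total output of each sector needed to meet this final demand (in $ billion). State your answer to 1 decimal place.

x_1 = 680.9, x_2 = 348.8, x_3 = 522.9

I − A =
  [   0.70    -0.20    -0.30]
  [  -0.10     1.00    -0.25]
  [  -0.40    -0.35     0.85]
Cofactors of I−A, C_ij = (−1)^(i+j)·(minor ij) (rows/columns in the sector order above):
  C_11 = (1.00)(0.85) − (-0.25)(-0.35) = 0.7625
  C_12 = −[(-0.10)(0.85) − (-0.25)(-0.40)] = 0.1850
  C_13 = (-0.10)(-0.35) − (1.00)(-0.40) = 0.4350
  C_21 = −[(-0.20)(0.85) − (-0.30)(-0.35)] = 0.2750
  C_22 = (0.70)(0.85) − (-0.30)(-0.40) = 0.4750
  C_23 = −[(0.70)(-0.35) − (-0.20)(-0.40)] = 0.3250
  C_31 = (-0.20)(-0.25) − (-0.30)(1.00) = 0.3500
  C_32 = −[(0.70)(-0.25) − (-0.30)(-0.10)] = 0.2050
  C_33 = (0.70)(1.00) − (-0.20)(-0.10) = 0.6800
det(I−A) = Σ_j (I−A)_1j·C_1j = (0.70)(0.7625) + (-0.20)(0.1850) + (-0.30)(0.4350) = 0.36625
adj(I−A) = Cᵀ =
  [ 0.7625   0.2750   0.3500]
  [ 0.1850   0.4750   0.2050]
  [ 0.4350   0.3250   0.6800]
(I − A)⁻¹ = adj(I−A) / det(I−A) ≈
  [   2.0819     0.7509     0.9556]
  [   0.5051     1.2969     0.5597]
  [   1.1877     0.8874     1.8567]
x = (I − A)⁻¹ d = adj(I−A)·d / det(I−A), with det(I−A) = 0.36625:
  x_1 = (0.7625·250 + 0.2750·150 + 0.3500·50) / 0.36625 = 249.375 / 0.36625 ≈ 680.9
  x_2 = (0.1850·250 + 0.4750·150 + 0.2050·50) / 0.36625 = 127.75 / 0.36625 ≈ 348.8
  x_3 = (0.4350·250 + 0.3250·150 + 0.6800·50) / 0.36625 = 191.50 / 0.36625 ≈ 522.9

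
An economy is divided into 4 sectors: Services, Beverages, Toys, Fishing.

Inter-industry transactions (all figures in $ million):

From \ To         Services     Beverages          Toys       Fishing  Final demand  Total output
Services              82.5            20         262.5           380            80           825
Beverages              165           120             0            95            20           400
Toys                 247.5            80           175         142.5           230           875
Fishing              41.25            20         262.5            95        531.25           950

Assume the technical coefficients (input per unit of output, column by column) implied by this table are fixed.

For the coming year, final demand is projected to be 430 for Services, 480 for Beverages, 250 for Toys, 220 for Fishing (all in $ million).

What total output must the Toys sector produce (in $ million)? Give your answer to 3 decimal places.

x_T = 1249.242

Technical coefficients a_ij = z_ij / X_j:
  a_SS = 82.5/825 = 0.10, a_BS = 165/825 = 0.20, a_TS = 247.5/825 = 0.30, a_FS = 41.25/825 = 0.05
  a_SB = 20/400 = 0.05, a_BB = 120/400 = 0.30, a_TB = 80/400 = 0.20, a_FB = 20/400 = 0.05
  a_ST = 262.5/875 = 0.30, a_BT = 0/875 = 0.00, a_TT = 175/875 = 0.20, a_FT = 262.5/875 = 0.30
  a_SF = 380/950 = 0.40, a_BF = 95/950 = 0.10, a_TF = 142.5/950 = 0.15, a_FF = 95/950 = 0.10
I − A =
  [   0.90    -0.05    -0.30    -0.40]
  [  -0.20     0.70     0.00    -0.10]
  [  -0.30    -0.20     0.80    -0.15]
  [  -0.05    -0.05    -0.30     0.90]
Compute the cofactors C_ij = (−1)^(i+j)·(3×3 minor ij) of I−A; the adjugate is their transpose:
adj(I−A) = Cᵀ =
  [ 0.462500   0.130000   0.273000   0.265500]
  [ 0.148000   0.472250   0.106500   0.136000]
  [ 0.231250   0.184625   0.535250   0.212500]
  [ 0.111000   0.095000   0.199500   0.421000]
det(I−A) = Σ_j (I−A)_1j·C_1j = (0.90)(0.462500) + (-0.05)(0.148000) + (-0.30)(0.231250) + (-0.40)(0.111000) = 0.295075
(I − A)⁻¹ = adj(I−A) / det(I−A) ≈
  [   1.5674     0.4406     0.9252     0.8998]
  [   0.5016     1.6004     0.3609     0.4609]
  [   0.7837     0.6257     1.8139     0.7202]
  [   0.3762     0.3220     0.6761     1.4268]
x = (I − A)⁻¹ d = adj(I−A)·d / det(I−A), with det(I−A) = 0.295075:
  x_S = (0.462500·430 + 0.130000·480 + 0.273000·250 + 0.265500·220) / 0.295075 = 387.935 / 0.295075 ≈ 1314.700
  x_B = (0.148000·430 + 0.472250·480 + 0.106500·250 + 0.136000·220) / 0.295075 = 346.865 / 0.295075 ≈ 1175.515
  x_T = (0.231250·430 + 0.184625·480 + 0.535250·250 + 0.212500·220) / 0.295075 = 368.62 / 0.295075 ≈ 1249.242
  x_F = (0.111000·430 + 0.095000·480 + 0.199500·250 + 0.421000·220) / 0.295075 = 235.825 / 0.295075 ≈ 799.204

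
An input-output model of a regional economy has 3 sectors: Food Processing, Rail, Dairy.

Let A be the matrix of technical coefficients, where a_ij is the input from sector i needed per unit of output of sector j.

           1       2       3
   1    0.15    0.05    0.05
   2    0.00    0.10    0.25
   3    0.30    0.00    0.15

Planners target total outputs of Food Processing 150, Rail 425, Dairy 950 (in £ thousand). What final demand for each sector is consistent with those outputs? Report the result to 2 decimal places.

d_1 = 58.75, d_2 = 145.00, d_3 = 762.50

I − A =
  [   0.85    -0.05    -0.05]
  [   0.00     0.90    -0.25]
  [  -0.30     0.00     0.85]
d = (I − A) x:
  d_1 = (+0.85)·150 + (-0.05)·425 + (-0.05)·950 = 58.75
  d_2 = (+0.00)·150 + (+0.90)·425 + (-0.25)·950 = 145.00
  d_3 = (-0.30)·150 + (+0.00)·425 + (+0.85)·950 = 762.50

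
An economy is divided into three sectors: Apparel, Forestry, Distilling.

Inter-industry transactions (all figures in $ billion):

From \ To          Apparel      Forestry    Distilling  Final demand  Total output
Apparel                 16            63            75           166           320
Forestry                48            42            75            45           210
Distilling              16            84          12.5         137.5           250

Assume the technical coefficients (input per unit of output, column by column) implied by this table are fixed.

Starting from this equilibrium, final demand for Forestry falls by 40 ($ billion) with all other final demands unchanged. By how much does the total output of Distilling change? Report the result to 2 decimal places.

Technical coefficients a_ij = z_ij / X_j:
  a_11 = 16/320 = 0.05, a_21 = 48/320 = 0.15, a_31 = 16/320 = 0.05
  a_12 = 63/210 = 0.30, a_22 = 42/210 = 0.20, a_32 = 84/210 = 0.40
  a_13 = 75/250 = 0.30, a_23 = 75/250 = 0.30, a_33 = 12.5/250 = 0.05
I − A =
  [   0.95    -0.30    -0.30]
  [  -0.15     0.80    -0.30]
  [  -0.05    -0.40     0.95]
Cofactors of I−A, C_ij = (−1)^(i+j)·(minor ij) (rows/columns in the sector order above):
  C_11 = (0.80)(0.95) − (-0.30)(-0.40) = 0.6400
  C_12 = −[(-0.15)(0.95) − (-0.30)(-0.05)] = 0.1575
  C_13 = (-0.15)(-0.40) − (0.80)(-0.05) = 0.1000
  C_21 = −[(-0.30)(0.95) − (-0.30)(-0.40)] = 0.4050
  C_22 = (0.95)(0.95) − (-0.30)(-0.05) = 0.8875
  C_23 = −[(0.95)(-0.40) − (-0.30)(-0.05)] = 0.3950
  C_31 = (-0.30)(-0.30) − (-0.30)(0.80) = 0.3300
  C_32 = −[(0.95)(-0.30) − (-0.30)(-0.15)] = 0.3300
  C_33 = (0.95)(0.80) − (-0.30)(-0.15) = 0.7150
det(I−A) = Σ_j (I−A)_1j·C_1j = (0.95)(0.6400) + (-0.30)(0.1575) + (-0.30)(0.1000) = 0.53075
adj(I−A) = Cᵀ =
  [ 0.6400   0.4050   0.3300]
  [ 0.1575   0.8875   0.3300]
  [ 0.1000   0.3950   0.7150]
(I − A)⁻¹ = adj(I−A) / det(I−A) ≈
  [   1.2058     0.7631     0.6218]
  [   0.2967     1.6722     0.6218]
  [   0.1884     0.7442     1.3472]
Δx = (I − A)⁻¹ Δd with Δd having -40 in the Forestry component and 0 elsewhere.
So Δx_3 = L_32 · (-40), where L_32 = adj(I−A)_32 / det(I−A) = 0.3950 / 0.53075.
Δx_3 = 0.3950 × (-40) / 0.53075 = -15.80 / 0.53075 ≈ -29.77.

Δx_3 = -29.77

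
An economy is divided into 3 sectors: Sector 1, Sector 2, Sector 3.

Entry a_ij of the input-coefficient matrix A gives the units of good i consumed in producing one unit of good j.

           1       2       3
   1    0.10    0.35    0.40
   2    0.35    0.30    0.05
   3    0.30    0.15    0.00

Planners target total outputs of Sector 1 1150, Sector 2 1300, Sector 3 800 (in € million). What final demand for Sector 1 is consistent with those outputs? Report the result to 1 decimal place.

d_1 = 260.0

I − A =
  [   0.90    -0.35    -0.40]
  [  -0.35     0.70    -0.05]
  [  -0.30    -0.15     1.00]
d = (I − A) x:
  d_1 = (+0.90)·1150 + (-0.35)·1300 + (-0.40)·800 = 260.0
  d_2 = (-0.35)·1150 + (+0.70)·1300 + (-0.05)·800 = 467.5
  d_3 = (-0.30)·1150 + (-0.15)·1300 + (+1.00)·800 = 260.0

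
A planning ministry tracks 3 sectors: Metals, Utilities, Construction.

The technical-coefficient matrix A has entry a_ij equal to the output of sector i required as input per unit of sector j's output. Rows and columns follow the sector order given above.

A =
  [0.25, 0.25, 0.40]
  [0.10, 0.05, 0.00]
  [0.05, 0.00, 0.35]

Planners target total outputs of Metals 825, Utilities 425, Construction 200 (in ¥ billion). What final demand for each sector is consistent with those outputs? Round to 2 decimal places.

d_1 = 432.50, d_2 = 321.25, d_3 = 88.75

I − A =
  [   0.75    -0.25    -0.40]
  [  -0.10     0.95     0.00]
  [  -0.05     0.00     0.65]
d = (I − A) x:
  d_1 = (+0.75)·825 + (-0.25)·425 + (-0.40)·200 = 432.50
  d_2 = (-0.10)·825 + (+0.95)·425 + (+0.00)·200 = 321.25
  d_3 = (-0.05)·825 + (+0.00)·425 + (+0.65)·200 = 88.75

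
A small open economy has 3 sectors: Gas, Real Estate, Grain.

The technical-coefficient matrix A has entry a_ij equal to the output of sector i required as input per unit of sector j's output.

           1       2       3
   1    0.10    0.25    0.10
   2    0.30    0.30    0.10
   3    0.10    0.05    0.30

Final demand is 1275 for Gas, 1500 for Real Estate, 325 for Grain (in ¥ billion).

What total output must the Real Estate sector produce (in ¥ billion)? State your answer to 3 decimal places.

I − A =
  [   0.90    -0.25    -0.10]
  [  -0.30     0.70    -0.10]
  [  -0.10    -0.05     0.70]
Cofactors of I−A, C_ij = (−1)^(i+j)·(minor ij) (rows/columns in the sector order above):
  C_11 = (0.70)(0.70) − (-0.10)(-0.05) = 0.4850
  C_12 = −[(-0.30)(0.70) − (-0.10)(-0.10)] = 0.2200
  C_13 = (-0.30)(-0.05) − (0.70)(-0.10) = 0.0850
  C_21 = −[(-0.25)(0.70) − (-0.10)(-0.05)] = 0.1800
  C_22 = (0.90)(0.70) − (-0.10)(-0.10) = 0.6200
  C_23 = −[(0.90)(-0.05) − (-0.25)(-0.10)] = 0.0700
  C_31 = (-0.25)(-0.10) − (-0.10)(0.70) = 0.0950
  C_32 = −[(0.90)(-0.10) − (-0.10)(-0.30)] = 0.1200
  C_33 = (0.90)(0.70) − (-0.25)(-0.30) = 0.5550
det(I−A) = Σ_j (I−A)_1j·C_1j = (0.90)(0.4850) + (-0.25)(0.2200) + (-0.10)(0.0850) = 0.3730
adj(I−A) = Cᵀ =
  [ 0.4850   0.1800   0.0950]
  [ 0.2200   0.6200   0.1200]
  [ 0.0850   0.0700   0.5550]
(I − A)⁻¹ = adj(I−A) / det(I−A) ≈
  [   1.3003     0.4826     0.2547]
  [   0.5898     1.6622     0.3217]
  [   0.2279     0.1877     1.4879]
x = (I − A)⁻¹ d = adj(I−A)·d / det(I−A), with det(I−A) = 0.3730:
  x_1 = (0.4850·1275 + 0.1800·1500 + 0.0950·325) / 0.3730 = 919.25 / 0.3730 ≈ 2464.477
  x_2 = (0.2200·1275 + 0.6200·1500 + 0.1200·325) / 0.3730 = 1249.50 / 0.3730 ≈ 3349.866
  x_3 = (0.0850·1275 + 0.0700·1500 + 0.5550·325) / 0.3730 = 393.75 / 0.3730 ≈ 1055.630

x_2 = 3349.866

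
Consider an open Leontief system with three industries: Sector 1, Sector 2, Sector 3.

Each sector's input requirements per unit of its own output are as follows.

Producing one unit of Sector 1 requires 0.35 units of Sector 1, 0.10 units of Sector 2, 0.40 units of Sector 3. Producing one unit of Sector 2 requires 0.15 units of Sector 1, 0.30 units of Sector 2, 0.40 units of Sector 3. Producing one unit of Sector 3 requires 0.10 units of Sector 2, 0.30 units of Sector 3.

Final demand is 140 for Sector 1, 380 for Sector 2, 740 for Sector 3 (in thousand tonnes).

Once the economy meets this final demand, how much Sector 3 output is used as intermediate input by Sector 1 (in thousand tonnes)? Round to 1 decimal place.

I − A =
  [   0.65    -0.15     0.00]
  [  -0.10     0.70    -0.10]
  [  -0.40    -0.40     0.70]
Cofactors of I−A, C_ij = (−1)^(i+j)·(minor ij) (rows/columns in the sector order above):
  C_11 = (0.70)(0.70) − (-0.10)(-0.40) = 0.4500
  C_12 = −[(-0.10)(0.70) − (-0.10)(-0.40)] = 0.1100
  C_13 = (-0.10)(-0.40) − (0.70)(-0.40) = 0.3200
  C_21 = −[(-0.15)(0.70) − (0.00)(-0.40)] = 0.1050
  C_22 = (0.65)(0.70) − (0.00)(-0.40) = 0.4550
  C_23 = −[(0.65)(-0.40) − (-0.15)(-0.40)] = 0.3200
  C_31 = (-0.15)(-0.10) − (0.00)(0.70) = 0.0150
  C_32 = −[(0.65)(-0.10) − (0.00)(-0.10)] = 0.0650
  C_33 = (0.65)(0.70) − (-0.15)(-0.10) = 0.4400
det(I−A) = Σ_j (I−A)_1j·C_1j = (0.65)(0.4500) + (-0.15)(0.1100) + (0.00)(0.3200) = 0.2760
adj(I−A) = Cᵀ =
  [ 0.4500   0.1050   0.0150]
  [ 0.1100   0.4550   0.0650]
  [ 0.3200   0.3200   0.4400]
(I − A)⁻¹ = adj(I−A) / det(I−A) ≈
  [   1.6304     0.3804     0.0543]
  [   0.3986     1.6486     0.2355]
  [   1.1594     1.1594     1.5942]
First solve x = (I − A)⁻¹ d = adj(I−A)·d / det(I−A); in particular x_1 = (0.4500·140 + 0.1050·380 + 0.0150·740) / 0.2760 = 114.00 / 0.2760 ≈ 413.043.
Intermediate flow from 3 to 1: z_31 = a_31 · x_1 = 0.40 × 114.00 / 0.2760 = 45.60 / 0.2760 ≈ 165.2.

z_31 = 165.2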